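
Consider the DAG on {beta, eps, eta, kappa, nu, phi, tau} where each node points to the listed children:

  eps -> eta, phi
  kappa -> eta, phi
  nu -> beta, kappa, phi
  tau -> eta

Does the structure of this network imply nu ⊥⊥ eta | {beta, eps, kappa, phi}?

There are 4 undirected paths between nu and eta; checking each against the conditioning set {beta, eps, kappa, phi}:
  1. nu → phi ← eps → eta — phi:collider[open]; eps:fork[blocks] ⇒ blocked
  2. nu → phi ← kappa → eta — phi:collider[open]; kappa:fork[blocks] ⇒ blocked
  3. nu → kappa → eta — kappa:chain[blocks] ⇒ blocked
  4. nu → kappa → phi ← eps → eta — kappa:chain[blocks]; phi:collider[open]; eps:fork[blocks] ⇒ blocked
All paths are blocked; nu ⊥ eta | {beta, eps, kappa, phi} holds.

Yes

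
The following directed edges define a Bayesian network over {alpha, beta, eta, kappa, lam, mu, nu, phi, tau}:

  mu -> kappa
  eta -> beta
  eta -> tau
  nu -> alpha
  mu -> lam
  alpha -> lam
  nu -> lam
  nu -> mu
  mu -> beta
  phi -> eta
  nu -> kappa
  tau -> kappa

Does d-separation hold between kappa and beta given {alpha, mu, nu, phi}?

No

There are 5 undirected paths between kappa and beta; checking each against the conditioning set {alpha, mu, nu, phi}:
Path 1: kappa ← tau ← eta → beta
  tau is a chain and tau is not conditioned on; eta is a fork and eta is not conditioned on — no node blocks this path, so it is active.
Path 2: kappa ← mu → beta
  mu is a fork here and mu is conditioned on, so the path is blocked at mu.
Path 3: kappa ← nu → mu → beta
  nu is a fork here and nu is conditioned on, so the path is blocked at nu.
Path 4: kappa ← nu → alpha → lam ← mu → beta
  nu is a fork here and nu is conditioned on, so the path is blocked at nu.
Path 5: kappa ← nu → lam ← mu → beta
  nu is a fork here and nu is conditioned on, so the path is blocked at nu.
Since the path kappa ← tau ← eta → beta is active, kappa and beta are not d-separated given {alpha, mu, nu, phi}.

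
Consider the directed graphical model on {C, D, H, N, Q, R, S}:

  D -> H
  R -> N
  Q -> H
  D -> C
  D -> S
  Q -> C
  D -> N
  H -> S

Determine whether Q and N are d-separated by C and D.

There are 3 undirected paths between Q and N; checking each against the conditioning set {C, D}:
  1. Q → C ← D → N — C:collider[open]; D:fork[blocks] ⇒ blocked
  2. Q → H → S ← D → N — H:chain[open]; S:collider[blocks]; D:fork[blocks] ⇒ blocked
  3. Q → H ← D → N — H:collider[blocks]; D:fork[blocks] ⇒ blocked
Every path is blocked, so Q and N are d-separated given {C, D}.

Yes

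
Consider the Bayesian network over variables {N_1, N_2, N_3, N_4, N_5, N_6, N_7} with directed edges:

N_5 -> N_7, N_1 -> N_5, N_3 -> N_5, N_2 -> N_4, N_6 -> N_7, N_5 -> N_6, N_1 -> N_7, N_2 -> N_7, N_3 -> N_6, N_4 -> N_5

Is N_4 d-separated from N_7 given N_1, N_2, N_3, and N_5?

Enumerating the 5 paths from N_4 to N_7 and testing each for blocking by {N_1, N_2, N_3, N_5}:
Path 1: N_4 → N_5 → N_6 → N_7
  N_5 is a chain here and N_5 is conditioned on, so the path is blocked at N_5.
Path 2: N_4 → N_5 ← N_1 → N_7
  N_1 is a fork here and N_1 is conditioned on, so the path is blocked at N_1.
Path 3: N_4 → N_5 → N_7
  N_5 is a chain here and N_5 is conditioned on, so the path is blocked at N_5.
Path 4: N_4 → N_5 ← N_3 → N_6 → N_7
  N_3 is a fork here and N_3 is conditioned on, so the path is blocked at N_3.
Path 5: N_4 ← N_2 → N_7
  N_2 is a fork here and N_2 is conditioned on, so the path is blocked at N_2.
Since every path is blocked, d-separation holds.

Yes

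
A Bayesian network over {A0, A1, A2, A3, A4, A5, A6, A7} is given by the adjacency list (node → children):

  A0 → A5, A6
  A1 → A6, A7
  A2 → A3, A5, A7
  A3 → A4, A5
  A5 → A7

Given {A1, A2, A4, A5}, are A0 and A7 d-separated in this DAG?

We examine all 4 paths between A0 and A7:
Path 1: A0 → A6 ← A1 → A7
  A6 is a collider here and neither A6 nor any of its descendants is conditioned on, so the collider stays closed — the path is blocked at A6.
Path 2: A0 → A5 → A7
  A5 is a chain here and A5 is conditioned on, so the path is blocked at A5.
Path 3: A0 → A5 ← A3 ← A2 → A7
  A2 is a fork here and A2 is conditioned on, so the path is blocked at A2.
Path 4: A0 → A5 ← A2 → A7
  A2 is a fork here and A2 is conditioned on, so the path is blocked at A2.
Since every path is blocked, d-separation holds.

Yes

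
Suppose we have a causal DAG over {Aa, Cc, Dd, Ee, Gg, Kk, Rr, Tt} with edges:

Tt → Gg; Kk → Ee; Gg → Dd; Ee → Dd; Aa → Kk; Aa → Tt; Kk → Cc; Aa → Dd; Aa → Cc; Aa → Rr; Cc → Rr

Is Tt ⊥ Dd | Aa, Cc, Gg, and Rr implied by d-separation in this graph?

5 paths connect Tt and Dd; each must be blocked for d-separation to hold:
Path 1: Tt → Gg → Dd
  Gg is a chain here and Gg is conditioned on, so the path is blocked at Gg.
Path 2: Tt ← Aa → Cc ← Kk → Ee → Dd
  Aa is a fork here and Aa is conditioned on, so the path is blocked at Aa.
Path 3: Tt ← Aa → Dd
  Aa is a fork here and Aa is conditioned on, so the path is blocked at Aa.
Path 4: Tt ← Aa → Rr ← Cc ← Kk → Ee → Dd
  Aa is a fork here and Aa is conditioned on, so the path is blocked at Aa.
Path 5: Tt ← Aa → Kk → Ee → Dd
  Aa is a fork here and Aa is conditioned on, so the path is blocked at Aa.
All paths are blocked; Tt ⊥ Dd | {Aa, Cc, Gg, Rr} holds.

Yes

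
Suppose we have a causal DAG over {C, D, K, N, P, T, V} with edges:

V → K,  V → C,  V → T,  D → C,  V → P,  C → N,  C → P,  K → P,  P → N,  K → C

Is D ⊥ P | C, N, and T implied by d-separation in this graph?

6 paths connect D and P; each must be blocked for d-separation to hold:
Path 1: D → C → P
  C is a chain here and C is conditioned on, so the path is blocked at C.
Path 2: D → C ← K → P
  C is a collider and C is conditioned on, which opens it; K is a fork and K is not conditioned on — no node blocks this path, so it is active.
Path 3: D → C ← K ← V → P
  C is a collider and C is conditioned on, which opens it; K is a chain and K is not conditioned on; V is a fork and V is not conditioned on — no node blocks this path, so it is active.
Path 4: D → C ← V → P
  C is a collider and C is conditioned on, which opens it; V is a fork and V is not conditioned on — no node blocks this path, so it is active.
Path 5: D → C ← V → K → P
  C is a collider and C is conditioned on, which opens it; V is a fork and V is not conditioned on; K is a chain and K is not conditioned on — no node blocks this path, so it is active.
Path 6: D → C → N ← P
  C is a chain here and C is conditioned on, so the path is blocked at C.
Because an active path exists, D and P are not d-separated.

No — D and P are not d-separated given {C, N, T}.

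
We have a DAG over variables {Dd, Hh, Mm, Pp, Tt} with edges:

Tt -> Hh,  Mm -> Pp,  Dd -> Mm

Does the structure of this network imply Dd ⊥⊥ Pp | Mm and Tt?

Only one path connects Dd and Pp:
  1. Dd → Mm → Pp — Mm:chain[blocks] ⇒ blocked
Every path is blocked, so Dd and Pp are d-separated given {Mm, Tt}.

Yes — Dd and Pp are d-separated given {Mm, Tt}.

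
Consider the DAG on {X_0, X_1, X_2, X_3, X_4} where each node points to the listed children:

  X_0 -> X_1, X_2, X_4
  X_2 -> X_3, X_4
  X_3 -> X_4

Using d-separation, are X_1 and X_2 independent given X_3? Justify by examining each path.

No — X_1 and X_2 are not d-separated given {X_3}.

3 paths connect X_1 and X_2; each must be blocked for d-separation to hold:
  1. X_1 ← X_0 → X_2 — X_0:fork[open] ⇒ active
  2. X_1 ← X_0 → X_4 ← X_2 — X_0:fork[open]; X_4:collider[blocks] ⇒ blocked
  3. X_1 ← X_0 → X_4 ← X_3 ← X_2 — X_0:fork[open]; X_4:collider[blocks]; X_3:chain[blocks] ⇒ blocked
Because an active path exists, X_1 and X_2 are not d-separated.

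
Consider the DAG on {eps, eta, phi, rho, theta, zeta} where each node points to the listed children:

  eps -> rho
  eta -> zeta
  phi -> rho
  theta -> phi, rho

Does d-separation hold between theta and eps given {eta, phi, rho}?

2 paths connect theta and eps; each must be blocked for d-separation to hold:
Path 1: theta → phi → rho ← eps
  phi is a chain here and phi is conditioned on, so the path is blocked at phi.
Path 2: theta → rho ← eps
  rho is a collider and rho is conditioned on, which opens it — no node blocks this path, so it is active.
Since the path theta → rho ← eps is active, theta and eps are not d-separated given {eta, phi, rho}.

No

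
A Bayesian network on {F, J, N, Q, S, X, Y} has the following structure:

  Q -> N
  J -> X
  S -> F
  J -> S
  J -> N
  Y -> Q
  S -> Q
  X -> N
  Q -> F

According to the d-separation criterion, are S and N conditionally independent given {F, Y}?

4 paths connect S and N; each must be blocked for d-separation to hold:
  1. S → F ← Q → N — F:collider[open]; Q:fork[open] ⇒ active
  2. S → Q → N — Q:chain[open] ⇒ active
  3. S ← J → N — J:fork[open] ⇒ active
  4. S ← J → X → N — J:fork[open]; X:chain[open] ⇒ active
Because an active path exists, S and N are not d-separated.

No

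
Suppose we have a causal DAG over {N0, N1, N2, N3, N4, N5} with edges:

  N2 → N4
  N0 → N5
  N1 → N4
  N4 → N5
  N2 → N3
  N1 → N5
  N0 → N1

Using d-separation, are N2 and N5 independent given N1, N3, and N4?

3 paths connect N2 and N5; each must be blocked for d-separation to hold:
Path 1: N2 → N4 ← N1 ← N0 → N5
  N1 is a chain here and N1 is conditioned on, so the path is blocked at N1.
Path 2: N2 → N4 ← N1 → N5
  N1 is a fork here and N1 is conditioned on, so the path is blocked at N1.
Path 3: N2 → N4 → N5
  N4 is a chain here and N4 is conditioned on, so the path is blocked at N4.
Since every path is blocked, d-separation holds.

Yes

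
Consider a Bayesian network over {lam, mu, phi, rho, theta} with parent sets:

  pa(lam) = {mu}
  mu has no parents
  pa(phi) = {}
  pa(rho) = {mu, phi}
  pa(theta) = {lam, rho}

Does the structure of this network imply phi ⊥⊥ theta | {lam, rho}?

Yes

2 paths connect phi and theta; each must be blocked for d-separation to hold:
Path 1: phi → rho → theta
  rho is a chain here and rho is conditioned on, so the path is blocked at rho.
Path 2: phi → rho ← mu → lam → theta
  lam is a chain here and lam is conditioned on, so the path is blocked at lam.
Since every path is blocked, d-separation holds.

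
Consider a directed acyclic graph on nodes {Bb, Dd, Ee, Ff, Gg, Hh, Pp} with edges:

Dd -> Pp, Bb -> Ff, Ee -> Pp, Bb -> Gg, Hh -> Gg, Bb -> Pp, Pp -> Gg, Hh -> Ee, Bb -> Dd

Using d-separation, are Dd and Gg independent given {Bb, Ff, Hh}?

We examine all 6 paths between Dd and Gg:
  1. Dd → Pp → Gg — Pp:chain[open] ⇒ active
  2. Dd → Pp ← Ee ← Hh → Gg — Pp:collider[blocks]; Ee:chain[open]; Hh:fork[blocks] ⇒ blocked
  3. Dd → Pp ← Bb → Gg — Pp:collider[blocks]; Bb:fork[blocks] ⇒ blocked
  4. Dd ← Bb → Gg — Bb:fork[blocks] ⇒ blocked
  5. Dd ← Bb → Pp → Gg — Bb:fork[blocks]; Pp:chain[open] ⇒ blocked
  6. Dd ← Bb → Pp ← Ee ← Hh → Gg — Bb:fork[blocks]; Pp:collider[blocks]; Ee:chain[open]; Hh:fork[blocks] ⇒ blocked
At least one path is unblocked, so d-separation fails.

No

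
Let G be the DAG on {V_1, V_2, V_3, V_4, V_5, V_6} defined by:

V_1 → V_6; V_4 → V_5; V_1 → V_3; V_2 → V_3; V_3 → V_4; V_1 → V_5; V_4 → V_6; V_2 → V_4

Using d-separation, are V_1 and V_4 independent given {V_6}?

There are 4 undirected paths between V_1 and V_4; checking each against the conditioning set {V_6}:
Path 1: V_1 → V_3 ← V_2 → V_4
  V_3 is a collider and its descendant V_6 is conditioned on, which opens it; V_2 is a fork and V_2 is not conditioned on — no node blocks this path, so it is active.
Path 2: V_1 → V_3 → V_4
  V_3 is a chain and V_3 is not conditioned on — no node blocks this path, so it is active.
Path 3: V_1 → V_5 ← V_4
  V_5 is a collider here and neither V_5 nor any of its descendants is conditioned on, so the collider stays closed — the path is blocked at V_5.
Path 4: V_1 → V_6 ← V_4
  V_6 is a collider and V_6 is conditioned on, which opens it — no node blocks this path, so it is active.
Because an active path exists, V_1 and V_4 are not d-separated.

No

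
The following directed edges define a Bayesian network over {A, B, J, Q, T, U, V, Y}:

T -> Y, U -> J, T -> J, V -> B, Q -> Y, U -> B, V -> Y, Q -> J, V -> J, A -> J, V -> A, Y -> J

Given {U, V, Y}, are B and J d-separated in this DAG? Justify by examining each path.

There are 6 undirected paths between B and J; checking each against the conditioning set {U, V, Y}:
  1. B ← U → J — U:fork[blocks] ⇒ blocked
  2. B ← V → J — V:fork[blocks] ⇒ blocked
  3. B ← V → A → J — V:fork[blocks]; A:chain[open] ⇒ blocked
  4. B ← V → Y → J — V:fork[blocks]; Y:chain[blocks] ⇒ blocked
  5. B ← V → Y ← T → J — V:fork[blocks]; Y:collider[open]; T:fork[open] ⇒ blocked
  6. B ← V → Y ← Q → J — V:fork[blocks]; Y:collider[open]; Q:fork[open] ⇒ blocked
Every path is blocked, so B and J are d-separated given {U, V, Y}.

Yes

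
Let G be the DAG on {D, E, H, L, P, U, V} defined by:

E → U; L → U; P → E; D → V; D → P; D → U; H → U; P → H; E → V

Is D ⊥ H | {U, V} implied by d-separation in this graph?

No

6 paths connect D and H; each must be blocked for d-separation to hold:
  1. D → V ← E → U ← H — V:collider[open]; E:fork[open]; U:collider[open] ⇒ active
  2. D → V ← E ← P → H — V:collider[open]; E:chain[open]; P:fork[open] ⇒ active
  3. D → U ← E ← P → H — U:collider[open]; E:chain[open]; P:fork[open] ⇒ active
  4. D → U ← H — U:collider[open] ⇒ active
  5. D → P → E → U ← H — P:chain[open]; E:chain[open]; U:collider[open] ⇒ active
  6. D → P → H — P:chain[open] ⇒ active
Since the path D → V ← E → U ← H is active, D and H are not d-separated given {U, V}.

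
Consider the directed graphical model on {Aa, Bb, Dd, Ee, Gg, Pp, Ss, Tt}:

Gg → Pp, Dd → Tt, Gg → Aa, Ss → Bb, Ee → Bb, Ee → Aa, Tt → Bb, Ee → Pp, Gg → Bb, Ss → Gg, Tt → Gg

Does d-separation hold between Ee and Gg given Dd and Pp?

No

Enumerating the 5 paths from Ee to Gg and testing each for blocking by {Dd, Pp}:
Path 1: Ee → Bb ← Gg
  Bb is a collider here and neither Bb nor any of its descendants is conditioned on, so the collider stays closed — the path is blocked at Bb.
Path 2: Ee → Bb ← Tt → Gg
  Bb is a collider here and neither Bb nor any of its descendants is conditioned on, so the collider stays closed — the path is blocked at Bb.
Path 3: Ee → Bb ← Ss → Gg
  Bb is a collider here and neither Bb nor any of its descendants is conditioned on, so the collider stays closed — the path is blocked at Bb.
Path 4: Ee → Aa ← Gg
  Aa is a collider here and neither Aa nor any of its descendants is conditioned on, so the collider stays closed — the path is blocked at Aa.
Path 5: Ee → Pp ← Gg
  Pp is a collider and Pp is conditioned on, which opens it — no node blocks this path, so it is active.
At least one path is unblocked, so d-separation fails.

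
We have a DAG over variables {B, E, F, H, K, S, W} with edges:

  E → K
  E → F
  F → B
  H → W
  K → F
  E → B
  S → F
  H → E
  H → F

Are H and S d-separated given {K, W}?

We examine all 4 paths between H and S:
Path 1: H → F ← S
  F is a collider here and neither F nor any of its descendants is conditioned on, so the collider stays closed — the path is blocked at F.
Path 2: H → E → B ← F ← S
  B is a collider here and neither B nor any of its descendants is conditioned on, so the collider stays closed — the path is blocked at B.
Path 3: H → E → F ← S
  F is a collider here and neither F nor any of its descendants is conditioned on, so the collider stays closed — the path is blocked at F.
Path 4: H → E → K → F ← S
  K is a chain here and K is conditioned on, so the path is blocked at K.
All paths are blocked; H ⊥ S | {K, W} holds.

Yes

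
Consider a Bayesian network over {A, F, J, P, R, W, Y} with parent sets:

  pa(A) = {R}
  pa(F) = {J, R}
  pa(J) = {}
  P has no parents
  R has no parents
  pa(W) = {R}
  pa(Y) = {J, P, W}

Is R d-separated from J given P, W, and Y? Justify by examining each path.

We examine all 2 paths between R and J:
  1. R → W → Y ← J — W:chain[blocks]; Y:collider[open] ⇒ blocked
  2. R → F ← J — F:collider[blocks] ⇒ blocked
Since every path is blocked, d-separation holds.

Yes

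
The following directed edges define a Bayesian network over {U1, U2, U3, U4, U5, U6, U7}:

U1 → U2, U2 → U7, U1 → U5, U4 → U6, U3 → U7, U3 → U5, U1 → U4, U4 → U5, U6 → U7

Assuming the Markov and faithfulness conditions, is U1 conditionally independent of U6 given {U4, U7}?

There are 6 undirected paths between U1 and U6; checking each against the conditioning set {U4, U7}:
Path 1: U1 → U4 → U5 ← U3 → U7 ← U6
  U4 is a chain here and U4 is conditioned on, so the path is blocked at U4.
Path 2: U1 → U4 → U6
  U4 is a chain here and U4 is conditioned on, so the path is blocked at U4.
Path 3: U1 → U2 → U7 ← U3 → U5 ← U4 → U6
  U5 is a collider here and neither U5 nor any of its descendants is conditioned on, so the collider stays closed — the path is blocked at U5.
Path 4: U1 → U2 → U7 ← U6
  U2 is a chain and U2 is not conditioned on; U7 is a collider and U7 is conditioned on, which opens it — no node blocks this path, so it is active.
Path 5: U1 → U5 ← U3 → U7 ← U6
  U5 is a collider here and neither U5 nor any of its descendants is conditioned on, so the collider stays closed — the path is blocked at U5.
Path 6: U1 → U5 ← U4 → U6
  U5 is a collider here and neither U5 nor any of its descendants is conditioned on, so the collider stays closed — the path is blocked at U5.
Since the path U1 → U2 → U7 ← U6 is active, U1 and U6 are not d-separated given {U4, U7}.

No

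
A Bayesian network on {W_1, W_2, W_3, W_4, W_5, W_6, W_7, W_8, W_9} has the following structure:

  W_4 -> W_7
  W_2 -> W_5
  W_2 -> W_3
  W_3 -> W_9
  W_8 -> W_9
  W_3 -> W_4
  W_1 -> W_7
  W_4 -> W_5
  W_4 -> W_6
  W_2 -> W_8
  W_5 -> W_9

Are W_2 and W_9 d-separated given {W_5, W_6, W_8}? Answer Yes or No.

There are 5 undirected paths between W_2 and W_9; checking each against the conditioning set {W_5, W_6, W_8}:
Path 1: W_2 → W_3 → W_9
  W_3 is a chain and W_3 is not conditioned on — no node blocks this path, so it is active.
Path 2: W_2 → W_3 → W_4 → W_5 → W_9
  W_5 is a chain here and W_5 is conditioned on, so the path is blocked at W_5.
Path 3: W_2 → W_8 → W_9
  W_8 is a chain here and W_8 is conditioned on, so the path is blocked at W_8.
Path 4: W_2 → W_5 → W_9
  W_5 is a chain here and W_5 is conditioned on, so the path is blocked at W_5.
Path 5: W_2 → W_5 ← W_4 ← W_3 → W_9
  W_5 is a collider and W_5 is conditioned on, which opens it; W_4 is a chain and W_4 is not conditioned on; W_3 is a fork and W_3 is not conditioned on — no node blocks this path, so it is active.
At least one path is unblocked, so d-separation fails.

No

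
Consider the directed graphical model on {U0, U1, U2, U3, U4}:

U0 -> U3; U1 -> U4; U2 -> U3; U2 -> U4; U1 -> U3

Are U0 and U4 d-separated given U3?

We examine all 2 paths between U0 and U4:
Path 1: U0 → U3 ← U1 → U4
  U3 is a collider and U3 is conditioned on, which opens it; U1 is a fork and U1 is not conditioned on — no node blocks this path, so it is active.
Path 2: U0 → U3 ← U2 → U4
  U3 is a collider and U3 is conditioned on, which opens it; U2 is a fork and U2 is not conditioned on — no node blocks this path, so it is active.
At least one path is unblocked, so d-separation fails.

No — U0 and U4 are not d-separated given {U3}.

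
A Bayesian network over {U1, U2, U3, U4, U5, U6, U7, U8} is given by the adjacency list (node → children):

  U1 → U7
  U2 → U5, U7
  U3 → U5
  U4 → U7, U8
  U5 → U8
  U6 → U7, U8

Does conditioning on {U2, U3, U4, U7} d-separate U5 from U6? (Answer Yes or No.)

Yes — U5 and U6 are d-separated given {U2, U3, U4, U7}.

4 paths connect U5 and U6; each must be blocked for d-separation to hold:
Path 1: U5 ← U2 → U7 ← U4 → U8 ← U6
  U2 is a fork here and U2 is conditioned on, so the path is blocked at U2.
Path 2: U5 ← U2 → U7 ← U6
  U2 is a fork here and U2 is conditioned on, so the path is blocked at U2.
Path 3: U5 → U8 ← U4 → U7 ← U6
  U8 is a collider here and neither U8 nor any of its descendants is conditioned on, so the collider stays closed — the path is blocked at U8.
Path 4: U5 → U8 ← U6
  U8 is a collider here and neither U8 nor any of its descendants is conditioned on, so the collider stays closed — the path is blocked at U8.
All paths are blocked; U5 ⊥ U6 | {U2, U3, U4, U7} holds.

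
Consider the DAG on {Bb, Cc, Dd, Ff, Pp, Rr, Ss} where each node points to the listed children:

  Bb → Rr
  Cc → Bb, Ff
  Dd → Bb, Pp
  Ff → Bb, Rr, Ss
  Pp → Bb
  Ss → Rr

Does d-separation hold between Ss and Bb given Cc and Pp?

6 paths connect Ss and Bb; each must be blocked for d-separation to hold:
Path 1: Ss → Rr ← Ff ← Cc → Bb
  Rr is a collider here and neither Rr nor any of its descendants is conditioned on, so the collider stays closed — the path is blocked at Rr.
Path 2: Ss → Rr ← Ff → Bb
  Rr is a collider here and neither Rr nor any of its descendants is conditioned on, so the collider stays closed — the path is blocked at Rr.
Path 3: Ss → Rr ← Bb
  Rr is a collider here and neither Rr nor any of its descendants is conditioned on, so the collider stays closed — the path is blocked at Rr.
Path 4: Ss ← Ff → Rr ← Bb
  Rr is a collider here and neither Rr nor any of its descendants is conditioned on, so the collider stays closed — the path is blocked at Rr.
Path 5: Ss ← Ff ← Cc → Bb
  Cc is a fork here and Cc is conditioned on, so the path is blocked at Cc.
Path 6: Ss ← Ff → Bb
  Ff is a fork and Ff is not conditioned on — no node blocks this path, so it is active.
Because an active path exists, Ss and Bb are not d-separated.

No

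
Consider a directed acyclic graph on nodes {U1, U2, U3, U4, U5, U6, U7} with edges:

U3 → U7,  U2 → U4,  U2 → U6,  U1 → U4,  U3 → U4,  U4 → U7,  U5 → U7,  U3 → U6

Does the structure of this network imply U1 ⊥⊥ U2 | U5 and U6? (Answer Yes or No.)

Yes

There are 3 undirected paths between U1 and U2; checking each against the conditioning set {U5, U6}:
  1. U1 → U4 ← U3 → U6 ← U2 — U4:collider[blocks]; U3:fork[open]; U6:collider[open] ⇒ blocked
  2. U1 → U4 ← U2 — U4:collider[blocks] ⇒ blocked
  3. U1 → U4 → U7 ← U3 → U6 ← U2 — U4:chain[open]; U7:collider[blocks]; U3:fork[open]; U6:collider[open] ⇒ blocked
Since every path is blocked, d-separation holds.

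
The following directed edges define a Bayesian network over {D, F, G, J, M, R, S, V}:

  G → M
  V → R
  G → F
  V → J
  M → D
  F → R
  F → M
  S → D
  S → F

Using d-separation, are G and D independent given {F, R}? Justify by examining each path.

No

We examine all 4 paths between G and D:
Path 1: G → M ← F ← S → D
  M is a collider here and neither M nor any of its descendants is conditioned on, so the collider stays closed — the path is blocked at M.
Path 2: G → M → D
  M is a chain and M is not conditioned on — no node blocks this path, so it is active.
Path 3: G → F → M → D
  F is a chain here and F is conditioned on, so the path is blocked at F.
Path 4: G → F ← S → D
  F is a collider and F is conditioned on, which opens it; S is a fork and S is not conditioned on — no node blocks this path, so it is active.
Because an active path exists, G and D are not d-separated.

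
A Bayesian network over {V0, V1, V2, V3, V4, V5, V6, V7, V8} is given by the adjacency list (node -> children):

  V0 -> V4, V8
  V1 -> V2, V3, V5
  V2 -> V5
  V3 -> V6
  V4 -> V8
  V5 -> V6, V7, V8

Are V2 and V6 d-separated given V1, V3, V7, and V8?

We examine all 4 paths between V2 and V6:
Path 1: V2 ← V1 → V3 → V6
  V1 is a fork here and V1 is conditioned on, so the path is blocked at V1.
Path 2: V2 ← V1 → V5 → V6
  V1 is a fork here and V1 is conditioned on, so the path is blocked at V1.
Path 3: V2 → V5 ← V1 → V3 → V6
  V1 is a fork here and V1 is conditioned on, so the path is blocked at V1.
Path 4: V2 → V5 → V6
  V5 is a chain and V5 is not conditioned on — no node blocks this path, so it is active.
Since the path V2 → V5 → V6 is active, V2 and V6 are not d-separated given {V1, V3, V7, V8}.

No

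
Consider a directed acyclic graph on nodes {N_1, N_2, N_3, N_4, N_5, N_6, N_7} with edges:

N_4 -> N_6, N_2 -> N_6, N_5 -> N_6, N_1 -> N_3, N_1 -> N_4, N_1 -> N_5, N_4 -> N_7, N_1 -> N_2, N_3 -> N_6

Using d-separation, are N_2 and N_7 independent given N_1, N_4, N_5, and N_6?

Yes — N_2 and N_7 are d-separated given {N_1, N_4, N_5, N_6}.

There are 6 undirected paths between N_2 and N_7; checking each against the conditioning set {N_1, N_4, N_5, N_6}:
Path 1: N_2 ← N_1 → N_4 → N_7
  N_1 is a fork here and N_1 is conditioned on, so the path is blocked at N_1.
Path 2: N_2 ← N_1 → N_3 → N_6 ← N_4 → N_7
  N_1 is a fork here and N_1 is conditioned on, so the path is blocked at N_1.
Path 3: N_2 ← N_1 → N_5 → N_6 ← N_4 → N_7
  N_1 is a fork here and N_1 is conditioned on, so the path is blocked at N_1.
Path 4: N_2 → N_6 ← N_4 → N_7
  N_4 is a fork here and N_4 is conditioned on, so the path is blocked at N_4.
Path 5: N_2 → N_6 ← N_3 ← N_1 → N_4 → N_7
  N_1 is a fork here and N_1 is conditioned on, so the path is blocked at N_1.
Path 6: N_2 → N_6 ← N_5 ← N_1 → N_4 → N_7
  N_5 is a chain here and N_5 is conditioned on, so the path is blocked at N_5.
Since every path is blocked, d-separation holds.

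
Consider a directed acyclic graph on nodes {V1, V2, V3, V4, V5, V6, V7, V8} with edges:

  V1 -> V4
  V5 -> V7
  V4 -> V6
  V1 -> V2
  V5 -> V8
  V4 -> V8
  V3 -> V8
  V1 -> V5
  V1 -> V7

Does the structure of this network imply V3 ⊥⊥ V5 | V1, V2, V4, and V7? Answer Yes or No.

Yes

3 paths connect V3 and V5; each must be blocked for d-separation to hold:
  1. V3 → V8 ← V4 ← V1 → V7 ← V5 — V8:collider[blocks]; V4:chain[blocks]; V1:fork[blocks]; V7:collider[open] ⇒ blocked
  2. V3 → V8 ← V4 ← V1 → V5 — V8:collider[blocks]; V4:chain[blocks]; V1:fork[blocks] ⇒ blocked
  3. V3 → V8 ← V5 — V8:collider[blocks] ⇒ blocked
Since every path is blocked, d-separation holds.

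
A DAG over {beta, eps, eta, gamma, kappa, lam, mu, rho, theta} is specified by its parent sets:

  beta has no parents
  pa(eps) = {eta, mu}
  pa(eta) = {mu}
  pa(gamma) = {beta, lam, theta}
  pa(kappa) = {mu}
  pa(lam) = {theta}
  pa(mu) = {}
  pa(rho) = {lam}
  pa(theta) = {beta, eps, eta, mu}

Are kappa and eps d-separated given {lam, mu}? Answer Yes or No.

Yes

We examine all 5 paths between kappa and eps:
Path 1: kappa ← mu → eps
  mu is a fork here and mu is conditioned on, so the path is blocked at mu.
Path 2: kappa ← mu → theta ← eps
  mu is a fork here and mu is conditioned on, so the path is blocked at mu.
Path 3: kappa ← mu → theta ← eta → eps
  mu is a fork here and mu is conditioned on, so the path is blocked at mu.
Path 4: kappa ← mu → eta → eps
  mu is a fork here and mu is conditioned on, so the path is blocked at mu.
Path 5: kappa ← mu → eta → theta ← eps
  mu is a fork here and mu is conditioned on, so the path is blocked at mu.
Since every path is blocked, d-separation holds.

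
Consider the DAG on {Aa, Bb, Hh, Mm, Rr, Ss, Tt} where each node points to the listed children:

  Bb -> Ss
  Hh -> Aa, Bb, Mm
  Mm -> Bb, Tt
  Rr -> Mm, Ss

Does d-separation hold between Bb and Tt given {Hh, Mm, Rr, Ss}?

Yes

Enumerating the 3 paths from Bb to Tt and testing each for blocking by {Hh, Mm, Rr, Ss}:
  1. Bb → Ss ← Rr → Mm → Tt — Ss:collider[open]; Rr:fork[blocks]; Mm:chain[blocks] ⇒ blocked
  2. Bb ← Mm → Tt — Mm:fork[blocks] ⇒ blocked
  3. Bb ← Hh → Mm → Tt — Hh:fork[blocks]; Mm:chain[blocks] ⇒ blocked
All paths are blocked; Bb ⊥ Tt | {Hh, Mm, Rr, Ss} holds.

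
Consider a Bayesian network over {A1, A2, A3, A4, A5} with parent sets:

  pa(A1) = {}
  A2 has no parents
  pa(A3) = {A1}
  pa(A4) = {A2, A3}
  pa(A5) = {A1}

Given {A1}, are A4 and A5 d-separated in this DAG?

Yes

There is one path between A4 and A5:
Path 1: A4 ← A3 ← A1 → A5
  A1 is a fork here and A1 is conditioned on, so the path is blocked at A1.
Every path is blocked, so A4 and A5 are d-separated given {A1}.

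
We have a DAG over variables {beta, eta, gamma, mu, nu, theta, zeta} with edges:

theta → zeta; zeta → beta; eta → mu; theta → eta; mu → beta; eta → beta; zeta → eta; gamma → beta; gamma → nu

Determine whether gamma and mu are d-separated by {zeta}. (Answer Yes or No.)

Yes — gamma and mu are d-separated given {zeta}.

There are 4 undirected paths between gamma and mu; checking each against the conditioning set {zeta}:
Path 1: gamma → beta ← zeta ← theta → eta → mu
  beta is a collider here and neither beta nor any of its descendants is conditioned on, so the collider stays closed — the path is blocked at beta.
Path 2: gamma → beta ← zeta → eta → mu
  beta is a collider here and neither beta nor any of its descendants is conditioned on, so the collider stays closed — the path is blocked at beta.
Path 3: gamma → beta ← eta → mu
  beta is a collider here and neither beta nor any of its descendants is conditioned on, so the collider stays closed — the path is blocked at beta.
Path 4: gamma → beta ← mu
  beta is a collider here and neither beta nor any of its descendants is conditioned on, so the collider stays closed — the path is blocked at beta.
Every path is blocked, so gamma and mu are d-separated given {zeta}.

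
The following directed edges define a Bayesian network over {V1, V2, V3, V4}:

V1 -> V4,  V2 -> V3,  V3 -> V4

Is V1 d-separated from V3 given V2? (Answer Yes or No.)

The only undirected path from V1 to V3 is:
Path 1: V1 → V4 ← V3
  V4 is a collider here and neither V4 nor any of its descendants is conditioned on, so the collider stays closed — the path is blocked at V4.
All paths are blocked; V1 ⊥ V3 | {V2} holds.

Yes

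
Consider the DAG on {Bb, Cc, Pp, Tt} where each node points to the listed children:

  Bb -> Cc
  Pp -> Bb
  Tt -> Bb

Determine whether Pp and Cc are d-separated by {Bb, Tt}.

There is one path between Pp and Cc:
Path 1: Pp → Bb → Cc
  Bb is a chain here and Bb is conditioned on, so the path is blocked at Bb.
Every path is blocked, so Pp and Cc are d-separated given {Bb, Tt}.

Yes — Pp and Cc are d-separated given {Bb, Tt}.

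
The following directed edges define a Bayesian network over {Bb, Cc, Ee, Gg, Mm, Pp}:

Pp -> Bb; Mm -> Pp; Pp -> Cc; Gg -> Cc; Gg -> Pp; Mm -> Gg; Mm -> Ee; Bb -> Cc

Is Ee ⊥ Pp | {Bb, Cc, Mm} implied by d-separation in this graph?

We examine all 4 paths between Ee and Pp:
Path 1: Ee ← Mm → Gg → Cc ← Pp
  Mm is a fork here and Mm is conditioned on, so the path is blocked at Mm.
Path 2: Ee ← Mm → Gg → Cc ← Bb ← Pp
  Mm is a fork here and Mm is conditioned on, so the path is blocked at Mm.
Path 3: Ee ← Mm → Gg → Pp
  Mm is a fork here and Mm is conditioned on, so the path is blocked at Mm.
Path 4: Ee ← Mm → Pp
  Mm is a fork here and Mm is conditioned on, so the path is blocked at Mm.
Since every path is blocked, d-separation holds.

Yes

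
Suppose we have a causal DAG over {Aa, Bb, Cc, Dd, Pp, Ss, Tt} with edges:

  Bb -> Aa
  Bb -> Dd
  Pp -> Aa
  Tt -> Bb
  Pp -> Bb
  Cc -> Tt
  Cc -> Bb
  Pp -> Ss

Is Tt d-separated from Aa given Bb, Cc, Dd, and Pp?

Yes — Tt and Aa are d-separated given {Bb, Cc, Dd, Pp}.

4 paths connect Tt and Aa; each must be blocked for d-separation to hold:
Path 1: Tt → Bb → Aa
  Bb is a chain here and Bb is conditioned on, so the path is blocked at Bb.
Path 2: Tt → Bb ← Pp → Aa
  Pp is a fork here and Pp is conditioned on, so the path is blocked at Pp.
Path 3: Tt ← Cc → Bb → Aa
  Cc is a fork here and Cc is conditioned on, so the path is blocked at Cc.
Path 4: Tt ← Cc → Bb ← Pp → Aa
  Cc is a fork here and Cc is conditioned on, so the path is blocked at Cc.
All paths are blocked; Tt ⊥ Aa | {Bb, Cc, Dd, Pp} holds.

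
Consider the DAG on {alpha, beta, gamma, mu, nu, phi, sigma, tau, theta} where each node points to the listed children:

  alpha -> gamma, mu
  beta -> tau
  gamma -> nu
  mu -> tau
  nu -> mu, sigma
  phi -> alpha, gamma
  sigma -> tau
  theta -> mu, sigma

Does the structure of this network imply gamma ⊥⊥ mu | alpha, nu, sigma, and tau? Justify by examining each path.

Yes

We examine all 5 paths between gamma and mu:
Path 1: gamma ← alpha → mu
  alpha is a fork here and alpha is conditioned on, so the path is blocked at alpha.
Path 2: gamma ← phi → alpha → mu
  alpha is a chain here and alpha is conditioned on, so the path is blocked at alpha.
Path 3: gamma → nu → mu
  nu is a chain here and nu is conditioned on, so the path is blocked at nu.
Path 4: gamma → nu → sigma → tau ← mu
  nu is a chain here and nu is conditioned on, so the path is blocked at nu.
Path 5: gamma → nu → sigma ← theta → mu
  nu is a chain here and nu is conditioned on, so the path is blocked at nu.
Since every path is blocked, d-separation holds.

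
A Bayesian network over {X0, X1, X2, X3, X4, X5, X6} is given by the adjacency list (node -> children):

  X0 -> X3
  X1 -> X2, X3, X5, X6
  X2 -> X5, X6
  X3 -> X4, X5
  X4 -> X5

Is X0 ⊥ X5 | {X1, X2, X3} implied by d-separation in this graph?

Enumerating the 5 paths from X0 to X5 and testing each for blocking by {X1, X2, X3}:
Path 1: X0 → X3 ← X1 → X2 → X5
  X1 is a fork here and X1 is conditioned on, so the path is blocked at X1.
Path 2: X0 → X3 ← X1 → X5
  X1 is a fork here and X1 is conditioned on, so the path is blocked at X1.
Path 3: X0 → X3 ← X1 → X6 ← X2 → X5
  X1 is a fork here and X1 is conditioned on, so the path is blocked at X1.
Path 4: X0 → X3 → X5
  X3 is a chain here and X3 is conditioned on, so the path is blocked at X3.
Path 5: X0 → X3 → X4 → X5
  X3 is a chain here and X3 is conditioned on, so the path is blocked at X3.
Every path is blocked, so X0 and X5 are d-separated given {X1, X2, X3}.

Yes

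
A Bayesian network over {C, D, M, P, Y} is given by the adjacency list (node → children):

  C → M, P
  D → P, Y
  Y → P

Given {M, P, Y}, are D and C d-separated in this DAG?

No

2 paths connect D and C; each must be blocked for d-separation to hold:
Path 1: D → P ← C
  P is a collider and P is conditioned on, which opens it — no node blocks this path, so it is active.
Path 2: D → Y → P ← C
  Y is a chain here and Y is conditioned on, so the path is blocked at Y.
Because an active path exists, D and C are not d-separated.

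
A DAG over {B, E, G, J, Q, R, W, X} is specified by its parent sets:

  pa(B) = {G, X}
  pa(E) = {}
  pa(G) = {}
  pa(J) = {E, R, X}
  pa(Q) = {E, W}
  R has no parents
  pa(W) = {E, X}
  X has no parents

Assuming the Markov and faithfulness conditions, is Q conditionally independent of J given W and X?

We examine all 4 paths between Q and J:
Path 1: Q ← E → J
  E is a fork and E is not conditioned on — no node blocks this path, so it is active.
Path 2: Q ← E → W ← X → J
  X is a fork here and X is conditioned on, so the path is blocked at X.
Path 3: Q ← W ← E → J
  W is a chain here and W is conditioned on, so the path is blocked at W.
Path 4: Q ← W ← X → J
  W is a chain here and W is conditioned on, so the path is blocked at W.
At least one path is unblocked, so d-separation fails.

No — Q and J are not d-separated given {W, X}.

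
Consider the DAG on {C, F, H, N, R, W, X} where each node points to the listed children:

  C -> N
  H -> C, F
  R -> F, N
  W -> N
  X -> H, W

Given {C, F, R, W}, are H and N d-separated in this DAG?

3 paths connect H and N; each must be blocked for d-separation to hold:
Path 1: H ← X → W → N
  W is a chain here and W is conditioned on, so the path is blocked at W.
Path 2: H → F ← R → N
  R is a fork here and R is conditioned on, so the path is blocked at R.
Path 3: H → C → N
  C is a chain here and C is conditioned on, so the path is blocked at C.
Since every path is blocked, d-separation holds.

Yes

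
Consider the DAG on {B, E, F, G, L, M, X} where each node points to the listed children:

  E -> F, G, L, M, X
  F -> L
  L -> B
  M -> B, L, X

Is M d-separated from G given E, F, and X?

Yes

Enumerating the 6 paths from M to G and testing each for blocking by {E, F, X}:
Path 1: M ← E → G
  E is a fork here and E is conditioned on, so the path is blocked at E.
Path 2: M → L ← E → G
  L is a collider here and neither L nor any of its descendants is conditioned on, so the collider stays closed — the path is blocked at L.
Path 3: M → L ← F ← E → G
  L is a collider here and neither L nor any of its descendants is conditioned on, so the collider stays closed — the path is blocked at L.
Path 4: M → X ← E → G
  E is a fork here and E is conditioned on, so the path is blocked at E.
Path 5: M → B ← L ← E → G
  B is a collider here and neither B nor any of its descendants is conditioned on, so the collider stays closed — the path is blocked at B.
Path 6: M → B ← L ← F ← E → G
  B is a collider here and neither B nor any of its descendants is conditioned on, so the collider stays closed — the path is blocked at B.
Every path is blocked, so M and G are d-separated given {E, F, X}.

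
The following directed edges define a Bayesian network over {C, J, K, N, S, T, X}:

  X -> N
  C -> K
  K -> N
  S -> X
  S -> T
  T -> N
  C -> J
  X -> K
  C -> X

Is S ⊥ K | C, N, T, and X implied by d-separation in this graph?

Enumerating the 6 paths from S to K and testing each for blocking by {C, N, T, X}:
Path 1: S → T → N ← X ← C → K
  T is a chain here and T is conditioned on, so the path is blocked at T.
Path 2: S → T → N ← X → K
  T is a chain here and T is conditioned on, so the path is blocked at T.
Path 3: S → T → N ← K
  T is a chain here and T is conditioned on, so the path is blocked at T.
Path 4: S → X ← C → K
  C is a fork here and C is conditioned on, so the path is blocked at C.
Path 5: S → X → N ← K
  X is a chain here and X is conditioned on, so the path is blocked at X.
Path 6: S → X → K
  X is a chain here and X is conditioned on, so the path is blocked at X.
Since every path is blocked, d-separation holds.

Yes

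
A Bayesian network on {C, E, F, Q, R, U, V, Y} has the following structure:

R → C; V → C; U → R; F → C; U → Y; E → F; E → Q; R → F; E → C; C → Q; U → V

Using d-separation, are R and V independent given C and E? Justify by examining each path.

No

Enumerating the 5 paths from R to V and testing each for blocking by {C, E}:
  1. R → F → C ← V — F:chain[open]; C:collider[open] ⇒ active
  2. R → F ← E → Q ← C ← V — F:collider[open]; E:fork[blocks]; Q:collider[blocks]; C:chain[blocks] ⇒ blocked
  3. R → F ← E → C ← V — F:collider[open]; E:fork[blocks]; C:collider[open] ⇒ blocked
  4. R → C ← V — C:collider[open] ⇒ active
  5. R ← U → V — U:fork[open] ⇒ active
Because an active path exists, R and V are not d-separated.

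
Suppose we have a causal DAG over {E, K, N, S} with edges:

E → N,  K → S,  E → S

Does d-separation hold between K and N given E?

The only undirected path from K to N is:
Path 1: K → S ← E → N
  S is a collider here and neither S nor any of its descendants is conditioned on, so the collider stays closed — the path is blocked at S.
Every path is blocked, so K and N are d-separated given {E}.

Yes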